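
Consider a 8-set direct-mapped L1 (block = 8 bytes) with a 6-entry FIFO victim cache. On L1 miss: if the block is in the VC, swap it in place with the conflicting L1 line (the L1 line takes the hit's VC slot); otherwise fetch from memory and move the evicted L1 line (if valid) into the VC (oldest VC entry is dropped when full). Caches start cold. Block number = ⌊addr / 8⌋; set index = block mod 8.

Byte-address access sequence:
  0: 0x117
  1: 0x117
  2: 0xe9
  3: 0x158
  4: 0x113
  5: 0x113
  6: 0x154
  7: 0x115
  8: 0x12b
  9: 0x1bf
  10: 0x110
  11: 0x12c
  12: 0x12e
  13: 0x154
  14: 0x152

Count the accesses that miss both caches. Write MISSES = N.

MISSES = 6

  [0] addr=0x117 blk=34 s=2: MISS | VC []
  [1] addr=0x117 blk=34 s=2: L1-HIT | VC []
  [2] addr=0xe9 blk=29 s=5: MISS | VC []
  [3] addr=0x158 blk=43 s=3: MISS | VC []
  [4] addr=0x113 blk=34 s=2: L1-HIT | VC []
  [5] addr=0x113 blk=34 s=2: L1-HIT | VC []
  [6] addr=0x154 blk=42 s=2: MISS | VC [34]
  [7] addr=0x115 blk=34 s=2: VC-HIT | VC [42]
  [8] addr=0x12b blk=37 s=5: MISS | VC [42, 29]
  [9] addr=0x1bf blk=55 s=7: MISS | VC [42, 29]
  [10] addr=0x110 blk=34 s=2: L1-HIT | VC [42, 29]
  [11] addr=0x12c blk=37 s=5: L1-HIT | VC [42, 29]
  [12] addr=0x12e blk=37 s=5: L1-HIT | VC [42, 29]
  [13] addr=0x154 blk=42 s=2: VC-HIT | VC [34, 29]
  [14] addr=0x152 blk=42 s=2: L1-HIT | VC [34, 29]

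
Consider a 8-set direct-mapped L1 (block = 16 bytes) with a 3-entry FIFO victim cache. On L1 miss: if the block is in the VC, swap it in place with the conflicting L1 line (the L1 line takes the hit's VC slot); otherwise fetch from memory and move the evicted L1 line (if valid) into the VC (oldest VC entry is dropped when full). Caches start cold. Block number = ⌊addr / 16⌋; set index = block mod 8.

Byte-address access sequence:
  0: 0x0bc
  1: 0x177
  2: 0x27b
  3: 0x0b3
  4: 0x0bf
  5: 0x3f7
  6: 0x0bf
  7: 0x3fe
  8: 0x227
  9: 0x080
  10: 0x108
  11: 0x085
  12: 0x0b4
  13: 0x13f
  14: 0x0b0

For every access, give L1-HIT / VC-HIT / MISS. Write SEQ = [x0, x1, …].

0: 0xbc (blk 11, set 3) → MISS  vc=[]
1: 0x177 (blk 23, set 7) → MISS  vc=[]
2: 0x27b (blk 39, set 7) → MISS  vc=[23]
3: 0xb3 (blk 11, set 3) → L1-HIT  vc=[23]
4: 0xbf (blk 11, set 3) → L1-HIT  vc=[23]
5: 0x3f7 (blk 63, set 7) → MISS  vc=[23, 39]
6: 0xbf (blk 11, set 3) → L1-HIT  vc=[23, 39]
7: 0x3fe (blk 63, set 7) → L1-HIT  vc=[23, 39]
8: 0x227 (blk 34, set 2) → MISS  vc=[23, 39]
9: 0x80 (blk 8, set 0) → MISS  vc=[23, 39]
10: 0x108 (blk 16, set 0) → MISS  vc=[23, 39, 8]
11: 0x85 (blk 8, set 0) → VC-HIT  vc=[23, 39, 16]
12: 0xb4 (blk 11, set 3) → L1-HIT  vc=[23, 39, 16]
13: 0x13f (blk 19, set 3) → MISS  vc=[39, 16, 11]
14: 0xb0 (blk 11, set 3) → VC-HIT  vc=[39, 16, 19]

SEQ = [MISS, MISS, MISS, L1-HIT, L1-HIT, MISS, L1-HIT, L1-HIT, MISS, MISS, MISS, VC-HIT, L1-HIT, MISS, VC-HIT]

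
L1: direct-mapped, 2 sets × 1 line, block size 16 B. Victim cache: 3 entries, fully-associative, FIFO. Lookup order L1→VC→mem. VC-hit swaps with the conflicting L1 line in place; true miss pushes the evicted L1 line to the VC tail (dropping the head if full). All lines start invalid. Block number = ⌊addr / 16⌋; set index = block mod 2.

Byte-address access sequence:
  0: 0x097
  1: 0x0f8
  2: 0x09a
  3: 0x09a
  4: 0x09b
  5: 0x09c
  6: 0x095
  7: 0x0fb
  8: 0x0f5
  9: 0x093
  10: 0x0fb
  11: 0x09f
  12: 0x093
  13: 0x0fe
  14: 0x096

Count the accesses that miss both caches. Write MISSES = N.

MISSES = 2

  [0] addr=0x97 blk=9 s=1: MISS | VC []
  [1] addr=0xf8 blk=15 s=1: MISS | VC [9]
  [2] addr=0x9a blk=9 s=1: VC-HIT | VC [15]
  [3] addr=0x9a blk=9 s=1: L1-HIT | VC [15]
  [4] addr=0x9b blk=9 s=1: L1-HIT | VC [15]
  [5] addr=0x9c blk=9 s=1: L1-HIT | VC [15]
  [6] addr=0x95 blk=9 s=1: L1-HIT | VC [15]
  [7] addr=0xfb blk=15 s=1: VC-HIT | VC [9]
  [8] addr=0xf5 blk=15 s=1: L1-HIT | VC [9]
  [9] addr=0x93 blk=9 s=1: VC-HIT | VC [15]
  [10] addr=0xfb blk=15 s=1: VC-HIT | VC [9]
  [11] addr=0x9f blk=9 s=1: VC-HIT | VC [15]
  [12] addr=0x93 blk=9 s=1: L1-HIT | VC [15]
  [13] addr=0xfe blk=15 s=1: VC-HIT | VC [9]
  [14] addr=0x96 blk=9 s=1: VC-HIT | VC [15]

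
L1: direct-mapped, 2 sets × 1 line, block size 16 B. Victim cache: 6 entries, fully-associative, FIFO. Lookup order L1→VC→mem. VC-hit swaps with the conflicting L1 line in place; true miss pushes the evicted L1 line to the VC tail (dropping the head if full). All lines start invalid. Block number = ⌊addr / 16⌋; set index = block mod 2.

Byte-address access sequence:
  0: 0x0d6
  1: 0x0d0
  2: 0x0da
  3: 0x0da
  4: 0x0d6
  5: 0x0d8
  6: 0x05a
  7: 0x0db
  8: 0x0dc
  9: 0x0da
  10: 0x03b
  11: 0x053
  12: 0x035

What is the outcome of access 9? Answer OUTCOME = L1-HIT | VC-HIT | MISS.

OUTCOME = L1-HIT

  [0] addr=0xd6 blk=13 s=1: MISS | VC []
  [1] addr=0xd0 blk=13 s=1: L1-HIT | VC []
  [2] addr=0xda blk=13 s=1: L1-HIT | VC []
  [3] addr=0xda blk=13 s=1: L1-HIT | VC []
  [4] addr=0xd6 blk=13 s=1: L1-HIT | VC []
  [5] addr=0xd8 blk=13 s=1: L1-HIT | VC []
  [6] addr=0x5a blk=5 s=1: MISS | VC [13]
  [7] addr=0xdb blk=13 s=1: VC-HIT | VC [5]
  [8] addr=0xdc blk=13 s=1: L1-HIT | VC [5]
  [9] addr=0xda blk=13 s=1: L1-HIT | VC [5]
  [10] addr=0x3b blk=3 s=1: MISS | VC [5, 13]
  [11] addr=0x53 blk=5 s=1: VC-HIT | VC [3, 13]
  [12] addr=0x35 blk=3 s=1: VC-HIT | VC [5, 13]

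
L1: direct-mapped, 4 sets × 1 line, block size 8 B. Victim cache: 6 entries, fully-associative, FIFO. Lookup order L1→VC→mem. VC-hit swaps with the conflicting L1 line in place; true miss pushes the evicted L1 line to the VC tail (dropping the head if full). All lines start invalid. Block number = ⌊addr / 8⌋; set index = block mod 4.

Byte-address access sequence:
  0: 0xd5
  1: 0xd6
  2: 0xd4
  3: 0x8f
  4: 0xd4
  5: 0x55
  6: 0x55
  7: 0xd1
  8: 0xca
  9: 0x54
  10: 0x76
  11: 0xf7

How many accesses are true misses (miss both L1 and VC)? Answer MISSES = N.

MISSES = 6

#0 0xd5→b26/s2 MISS; vc=[]
#1 0xd6→b26/s2 L1-HIT; vc=[]
#2 0xd4→b26/s2 L1-HIT; vc=[]
#3 0x8f→b17/s1 MISS; vc=[]
#4 0xd4→b26/s2 L1-HIT; vc=[]
#5 0x55→b10/s2 MISS; vc=[26]
#6 0x55→b10/s2 L1-HIT; vc=[26]
#7 0xd1→b26/s2 VC-HIT; vc=[10]
#8 0xca→b25/s1 MISS; vc=[10,17]
#9 0x54→b10/s2 VC-HIT; vc=[26,17]
#10 0x76→b14/s2 MISS; vc=[26,17,10]
#11 0xf7→b30/s2 MISS; vc=[26,17,10,14]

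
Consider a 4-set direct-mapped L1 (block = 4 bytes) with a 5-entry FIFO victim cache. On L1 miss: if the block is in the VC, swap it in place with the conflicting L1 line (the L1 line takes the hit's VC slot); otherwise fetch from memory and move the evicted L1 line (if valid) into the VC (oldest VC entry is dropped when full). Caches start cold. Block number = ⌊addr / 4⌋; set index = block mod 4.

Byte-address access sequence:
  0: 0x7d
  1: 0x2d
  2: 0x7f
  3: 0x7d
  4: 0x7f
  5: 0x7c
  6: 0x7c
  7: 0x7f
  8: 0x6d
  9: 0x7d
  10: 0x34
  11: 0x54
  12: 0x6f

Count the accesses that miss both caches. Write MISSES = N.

#0 0x7d→b31/s3 MISS; vc=[]
#1 0x2d→b11/s3 MISS; vc=[31]
#2 0x7f→b31/s3 VC-HIT; vc=[11]
#3 0x7d→b31/s3 L1-HIT; vc=[11]
#4 0x7f→b31/s3 L1-HIT; vc=[11]
#5 0x7c→b31/s3 L1-HIT; vc=[11]
#6 0x7c→b31/s3 L1-HIT; vc=[11]
#7 0x7f→b31/s3 L1-HIT; vc=[11]
#8 0x6d→b27/s3 MISS; vc=[11,31]
#9 0x7d→b31/s3 VC-HIT; vc=[11,27]
#10 0x34→b13/s1 MISS; vc=[11,27]
#11 0x54→b21/s1 MISS; vc=[11,27,13]
#12 0x6f→b27/s3 VC-HIT; vc=[11,31,13]

MISSES = 5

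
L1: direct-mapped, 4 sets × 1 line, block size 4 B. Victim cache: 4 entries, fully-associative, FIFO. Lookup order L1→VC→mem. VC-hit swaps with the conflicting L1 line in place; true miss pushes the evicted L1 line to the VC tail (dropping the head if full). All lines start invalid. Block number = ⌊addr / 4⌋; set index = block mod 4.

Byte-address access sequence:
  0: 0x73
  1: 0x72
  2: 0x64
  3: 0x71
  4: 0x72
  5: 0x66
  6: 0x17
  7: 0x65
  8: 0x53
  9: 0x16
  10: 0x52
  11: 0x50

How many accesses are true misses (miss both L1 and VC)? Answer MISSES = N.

MISSES = 4

  [0] addr=0x73 blk=28 s=0: MISS | VC []
  [1] addr=0x72 blk=28 s=0: L1-HIT | VC []
  [2] addr=0x64 blk=25 s=1: MISS | VC []
  [3] addr=0x71 blk=28 s=0: L1-HIT | VC []
  [4] addr=0x72 blk=28 s=0: L1-HIT | VC []
  [5] addr=0x66 blk=25 s=1: L1-HIT | VC []
  [6] addr=0x17 blk=5 s=1: MISS | VC [25]
  [7] addr=0x65 blk=25 s=1: VC-HIT | VC [5]
  [8] addr=0x53 blk=20 s=0: MISS | VC [5, 28]
  [9] addr=0x16 blk=5 s=1: VC-HIT | VC [25, 28]
  [10] addr=0x52 blk=20 s=0: L1-HIT | VC [25, 28]
  [11] addr=0x50 blk=20 s=0: L1-HIT | VC [25, 28]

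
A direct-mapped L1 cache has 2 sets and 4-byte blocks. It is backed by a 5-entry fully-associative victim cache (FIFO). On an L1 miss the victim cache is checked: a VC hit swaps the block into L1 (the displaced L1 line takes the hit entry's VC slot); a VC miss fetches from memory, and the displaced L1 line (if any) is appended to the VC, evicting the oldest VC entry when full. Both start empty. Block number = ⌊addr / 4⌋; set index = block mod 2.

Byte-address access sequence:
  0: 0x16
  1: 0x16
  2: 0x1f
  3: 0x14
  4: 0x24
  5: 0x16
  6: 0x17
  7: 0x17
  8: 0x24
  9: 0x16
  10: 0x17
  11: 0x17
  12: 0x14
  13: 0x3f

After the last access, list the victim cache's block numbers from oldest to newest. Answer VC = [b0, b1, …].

  [0] addr=0x16 blk=5 s=1: MISS | VC []
  [1] addr=0x16 blk=5 s=1: L1-HIT | VC []
  [2] addr=0x1f blk=7 s=1: MISS | VC [5]
  [3] addr=0x14 blk=5 s=1: VC-HIT | VC [7]
  [4] addr=0x24 blk=9 s=1: MISS | VC [7, 5]
  [5] addr=0x16 blk=5 s=1: VC-HIT | VC [7, 9]
  [6] addr=0x17 blk=5 s=1: L1-HIT | VC [7, 9]
  [7] addr=0x17 blk=5 s=1: L1-HIT | VC [7, 9]
  [8] addr=0x24 blk=9 s=1: VC-HIT | VC [7, 5]
  [9] addr=0x16 blk=5 s=1: VC-HIT | VC [7, 9]
  [10] addr=0x17 blk=5 s=1: L1-HIT | VC [7, 9]
  [11] addr=0x17 blk=5 s=1: L1-HIT | VC [7, 9]
  [12] addr=0x14 blk=5 s=1: L1-HIT | VC [7, 9]
  [13] addr=0x3f blk=15 s=1: MISS | VC [7, 9, 5]

VC = [7, 9, 5]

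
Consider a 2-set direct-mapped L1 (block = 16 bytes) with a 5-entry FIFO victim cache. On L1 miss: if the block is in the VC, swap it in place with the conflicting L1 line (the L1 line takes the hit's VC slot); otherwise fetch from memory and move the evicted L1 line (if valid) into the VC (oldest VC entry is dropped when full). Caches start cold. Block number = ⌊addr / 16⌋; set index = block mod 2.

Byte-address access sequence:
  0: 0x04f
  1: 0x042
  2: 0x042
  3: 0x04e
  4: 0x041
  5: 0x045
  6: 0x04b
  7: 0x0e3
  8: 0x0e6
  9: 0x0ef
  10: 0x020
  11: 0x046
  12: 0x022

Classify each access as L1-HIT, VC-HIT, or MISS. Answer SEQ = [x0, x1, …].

SEQ = [MISS, L1-HIT, L1-HIT, L1-HIT, L1-HIT, L1-HIT, L1-HIT, MISS, L1-HIT, L1-HIT, MISS, VC-HIT, VC-HIT]

#0 0x4f→b4/s0 MISS; vc=[]
#1 0x42→b4/s0 L1-HIT; vc=[]
#2 0x42→b4/s0 L1-HIT; vc=[]
#3 0x4e→b4/s0 L1-HIT; vc=[]
#4 0x41→b4/s0 L1-HIT; vc=[]
#5 0x45→b4/s0 L1-HIT; vc=[]
#6 0x4b→b4/s0 L1-HIT; vc=[]
#7 0xe3→b14/s0 MISS; vc=[4]
#8 0xe6→b14/s0 L1-HIT; vc=[4]
#9 0xef→b14/s0 L1-HIT; vc=[4]
#10 0x20→b2/s0 MISS; vc=[4,14]
#11 0x46→b4/s0 VC-HIT; vc=[2,14]
#12 0x22→b2/s0 VC-HIT; vc=[4,14]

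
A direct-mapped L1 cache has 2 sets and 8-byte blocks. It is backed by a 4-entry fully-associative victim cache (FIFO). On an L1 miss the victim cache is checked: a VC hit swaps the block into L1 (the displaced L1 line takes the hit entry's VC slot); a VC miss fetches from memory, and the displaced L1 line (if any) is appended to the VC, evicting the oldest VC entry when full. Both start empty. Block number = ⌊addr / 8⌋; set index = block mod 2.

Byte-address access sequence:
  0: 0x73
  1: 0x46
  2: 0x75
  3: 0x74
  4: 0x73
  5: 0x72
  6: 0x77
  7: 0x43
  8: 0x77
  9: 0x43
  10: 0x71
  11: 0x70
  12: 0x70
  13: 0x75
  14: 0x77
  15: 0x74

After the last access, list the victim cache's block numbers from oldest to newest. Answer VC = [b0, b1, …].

VC = [8]

0: 0x73 (blk 14, set 0) → MISS  vc=[]
1: 0x46 (blk 8, set 0) → MISS  vc=[14]
2: 0x75 (blk 14, set 0) → VC-HIT  vc=[8]
3: 0x74 (blk 14, set 0) → L1-HIT  vc=[8]
4: 0x73 (blk 14, set 0) → L1-HIT  vc=[8]
5: 0x72 (blk 14, set 0) → L1-HIT  vc=[8]
6: 0x77 (blk 14, set 0) → L1-HIT  vc=[8]
7: 0x43 (blk 8, set 0) → VC-HIT  vc=[14]
8: 0x77 (blk 14, set 0) → VC-HIT  vc=[8]
9: 0x43 (blk 8, set 0) → VC-HIT  vc=[14]
10: 0x71 (blk 14, set 0) → VC-HIT  vc=[8]
11: 0x70 (blk 14, set 0) → L1-HIT  vc=[8]
12: 0x70 (blk 14, set 0) → L1-HIT  vc=[8]
13: 0x75 (blk 14, set 0) → L1-HIT  vc=[8]
14: 0x77 (blk 14, set 0) → L1-HIT  vc=[8]
15: 0x74 (blk 14, set 0) → L1-HIT  vc=[8]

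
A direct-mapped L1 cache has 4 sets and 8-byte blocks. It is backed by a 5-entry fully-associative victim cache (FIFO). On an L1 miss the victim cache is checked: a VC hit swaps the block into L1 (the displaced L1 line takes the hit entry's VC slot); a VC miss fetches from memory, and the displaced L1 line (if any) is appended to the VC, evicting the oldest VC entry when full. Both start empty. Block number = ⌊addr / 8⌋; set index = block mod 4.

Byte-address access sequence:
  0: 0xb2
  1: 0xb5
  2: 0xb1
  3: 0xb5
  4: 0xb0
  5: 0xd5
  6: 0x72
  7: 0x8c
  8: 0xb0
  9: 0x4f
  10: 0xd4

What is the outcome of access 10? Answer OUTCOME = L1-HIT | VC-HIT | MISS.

OUTCOME = VC-HIT

#0 0xb2→b22/s2 MISS; vc=[]
#1 0xb5→b22/s2 L1-HIT; vc=[]
#2 0xb1→b22/s2 L1-HIT; vc=[]
#3 0xb5→b22/s2 L1-HIT; vc=[]
#4 0xb0→b22/s2 L1-HIT; vc=[]
#5 0xd5→b26/s2 MISS; vc=[22]
#6 0x72→b14/s2 MISS; vc=[22,26]
#7 0x8c→b17/s1 MISS; vc=[22,26]
#8 0xb0→b22/s2 VC-HIT; vc=[14,26]
#9 0x4f→b9/s1 MISS; vc=[14,26,17]
#10 0xd4→b26/s2 VC-HIT; vc=[14,22,17]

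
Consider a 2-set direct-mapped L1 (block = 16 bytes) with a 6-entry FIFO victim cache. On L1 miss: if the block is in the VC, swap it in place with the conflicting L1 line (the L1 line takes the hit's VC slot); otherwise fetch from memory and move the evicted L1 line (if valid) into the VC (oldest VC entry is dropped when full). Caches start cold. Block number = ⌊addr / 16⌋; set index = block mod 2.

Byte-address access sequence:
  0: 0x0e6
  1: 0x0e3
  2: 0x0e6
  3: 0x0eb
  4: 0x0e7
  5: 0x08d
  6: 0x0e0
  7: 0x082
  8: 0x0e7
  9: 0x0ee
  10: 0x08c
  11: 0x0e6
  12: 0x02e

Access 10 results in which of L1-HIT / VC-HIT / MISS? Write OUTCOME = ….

#0 0xe6→b14/s0 MISS; vc=[]
#1 0xe3→b14/s0 L1-HIT; vc=[]
#2 0xe6→b14/s0 L1-HIT; vc=[]
#3 0xeb→b14/s0 L1-HIT; vc=[]
#4 0xe7→b14/s0 L1-HIT; vc=[]
#5 0x8d→b8/s0 MISS; vc=[14]
#6 0xe0→b14/s0 VC-HIT; vc=[8]
#7 0x82→b8/s0 VC-HIT; vc=[14]
#8 0xe7→b14/s0 VC-HIT; vc=[8]
#9 0xee→b14/s0 L1-HIT; vc=[8]
#10 0x8c→b8/s0 VC-HIT; vc=[14]
#11 0xe6→b14/s0 VC-HIT; vc=[8]
#12 0x2e→b2/s0 MISS; vc=[8,14]

OUTCOME = VC-HIT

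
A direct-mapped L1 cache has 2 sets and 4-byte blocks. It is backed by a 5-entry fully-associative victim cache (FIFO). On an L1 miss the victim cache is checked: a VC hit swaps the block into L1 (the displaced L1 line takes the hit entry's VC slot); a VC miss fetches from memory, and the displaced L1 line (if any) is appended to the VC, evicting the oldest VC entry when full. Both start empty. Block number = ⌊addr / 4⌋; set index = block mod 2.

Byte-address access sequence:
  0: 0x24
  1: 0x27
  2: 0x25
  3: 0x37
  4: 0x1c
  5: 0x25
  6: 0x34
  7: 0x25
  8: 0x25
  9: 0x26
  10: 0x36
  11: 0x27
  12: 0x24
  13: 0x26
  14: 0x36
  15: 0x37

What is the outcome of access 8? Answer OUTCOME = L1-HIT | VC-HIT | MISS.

OUTCOME = L1-HIT

  [0] addr=0x24 blk=9 s=1: MISS | VC []
  [1] addr=0x27 blk=9 s=1: L1-HIT | VC []
  [2] addr=0x25 blk=9 s=1: L1-HIT | VC []
  [3] addr=0x37 blk=13 s=1: MISS | VC [9]
  [4] addr=0x1c blk=7 s=1: MISS | VC [9, 13]
  [5] addr=0x25 blk=9 s=1: VC-HIT | VC [7, 13]
  [6] addr=0x34 blk=13 s=1: VC-HIT | VC [7, 9]
  [7] addr=0x25 blk=9 s=1: VC-HIT | VC [7, 13]
  [8] addr=0x25 blk=9 s=1: L1-HIT | VC [7, 13]
  [9] addr=0x26 blk=9 s=1: L1-HIT | VC [7, 13]
  [10] addr=0x36 blk=13 s=1: VC-HIT | VC [7, 9]
  [11] addr=0x27 blk=9 s=1: VC-HIT | VC [7, 13]
  [12] addr=0x24 blk=9 s=1: L1-HIT | VC [7, 13]
  [13] addr=0x26 blk=9 s=1: L1-HIT | VC [7, 13]
  [14] addr=0x36 blk=13 s=1: VC-HIT | VC [7, 9]
  [15] addr=0x37 blk=13 s=1: L1-HIT | VC [7, 9]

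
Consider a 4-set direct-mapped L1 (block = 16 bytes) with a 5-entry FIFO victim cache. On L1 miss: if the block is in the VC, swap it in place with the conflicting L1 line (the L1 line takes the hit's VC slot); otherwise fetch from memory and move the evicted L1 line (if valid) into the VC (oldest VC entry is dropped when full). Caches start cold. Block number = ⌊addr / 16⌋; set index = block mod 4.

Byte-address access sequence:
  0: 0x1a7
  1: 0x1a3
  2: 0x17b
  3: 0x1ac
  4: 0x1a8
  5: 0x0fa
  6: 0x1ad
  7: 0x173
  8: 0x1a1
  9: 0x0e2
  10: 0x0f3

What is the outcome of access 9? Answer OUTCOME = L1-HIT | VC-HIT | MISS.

OUTCOME = MISS

  [0] addr=0x1a7 blk=26 s=2: MISS | VC []
  [1] addr=0x1a3 blk=26 s=2: L1-HIT | VC []
  [2] addr=0x17b blk=23 s=3: MISS | VC []
  [3] addr=0x1ac blk=26 s=2: L1-HIT | VC []
  [4] addr=0x1a8 blk=26 s=2: L1-HIT | VC []
  [5] addr=0xfa blk=15 s=3: MISS | VC [23]
  [6] addr=0x1ad blk=26 s=2: L1-HIT | VC [23]
  [7] addr=0x173 blk=23 s=3: VC-HIT | VC [15]
  [8] addr=0x1a1 blk=26 s=2: L1-HIT | VC [15]
  [9] addr=0xe2 blk=14 s=2: MISS | VC [15, 26]
  [10] addr=0xf3 blk=15 s=3: VC-HIT | VC [23, 26]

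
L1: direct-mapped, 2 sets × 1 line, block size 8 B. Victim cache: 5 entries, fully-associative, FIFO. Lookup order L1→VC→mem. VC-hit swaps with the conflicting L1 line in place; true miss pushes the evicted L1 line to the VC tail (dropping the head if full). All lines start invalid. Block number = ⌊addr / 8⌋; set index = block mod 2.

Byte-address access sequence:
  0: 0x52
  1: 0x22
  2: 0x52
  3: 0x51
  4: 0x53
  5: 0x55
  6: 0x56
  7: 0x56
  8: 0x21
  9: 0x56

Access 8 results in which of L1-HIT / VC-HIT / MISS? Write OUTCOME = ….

OUTCOME = VC-HIT

0: 0x52 (blk 10, set 0) → MISS  vc=[]
1: 0x22 (blk 4, set 0) → MISS  vc=[10]
2: 0x52 (blk 10, set 0) → VC-HIT  vc=[4]
3: 0x51 (blk 10, set 0) → L1-HIT  vc=[4]
4: 0x53 (blk 10, set 0) → L1-HIT  vc=[4]
5: 0x55 (blk 10, set 0) → L1-HIT  vc=[4]
6: 0x56 (blk 10, set 0) → L1-HIT  vc=[4]
7: 0x56 (blk 10, set 0) → L1-HIT  vc=[4]
8: 0x21 (blk 4, set 0) → VC-HIT  vc=[10]
9: 0x56 (blk 10, set 0) → VC-HIT  vc=[4]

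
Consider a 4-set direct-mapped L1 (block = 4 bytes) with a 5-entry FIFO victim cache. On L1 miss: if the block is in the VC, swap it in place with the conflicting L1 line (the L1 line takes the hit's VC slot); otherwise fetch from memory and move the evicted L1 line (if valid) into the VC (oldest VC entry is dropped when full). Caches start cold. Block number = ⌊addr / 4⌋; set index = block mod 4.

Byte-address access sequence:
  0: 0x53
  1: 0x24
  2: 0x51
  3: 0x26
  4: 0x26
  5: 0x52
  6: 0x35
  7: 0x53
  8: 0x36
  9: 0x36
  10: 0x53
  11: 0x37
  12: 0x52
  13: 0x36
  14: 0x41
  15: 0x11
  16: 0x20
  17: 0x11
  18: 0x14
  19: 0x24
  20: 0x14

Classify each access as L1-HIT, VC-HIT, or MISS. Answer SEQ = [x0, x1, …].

SEQ = [MISS, MISS, L1-HIT, L1-HIT, L1-HIT, L1-HIT, MISS, L1-HIT, L1-HIT, L1-HIT, L1-HIT, L1-HIT, L1-HIT, L1-HIT, MISS, MISS, MISS, VC-HIT, MISS, VC-HIT, VC-HIT]

0: 0x53 (blk 20, set 0) → MISS  vc=[]
1: 0x24 (blk 9, set 1) → MISS  vc=[]
2: 0x51 (blk 20, set 0) → L1-HIT  vc=[]
3: 0x26 (blk 9, set 1) → L1-HIT  vc=[]
4: 0x26 (blk 9, set 1) → L1-HIT  vc=[]
5: 0x52 (blk 20, set 0) → L1-HIT  vc=[]
6: 0x35 (blk 13, set 1) → MISS  vc=[9]
7: 0x53 (blk 20, set 0) → L1-HIT  vc=[9]
8: 0x36 (blk 13, set 1) → L1-HIT  vc=[9]
9: 0x36 (blk 13, set 1) → L1-HIT  vc=[9]
10: 0x53 (blk 20, set 0) → L1-HIT  vc=[9]
11: 0x37 (blk 13, set 1) → L1-HIT  vc=[9]
12: 0x52 (blk 20, set 0) → L1-HIT  vc=[9]
13: 0x36 (blk 13, set 1) → L1-HIT  vc=[9]
14: 0x41 (blk 16, set 0) → MISS  vc=[9, 20]
15: 0x11 (blk 4, set 0) → MISS  vc=[9, 20, 16]
16: 0x20 (blk 8, set 0) → MISS  vc=[9, 20, 16, 4]
17: 0x11 (blk 4, set 0) → VC-HIT  vc=[9, 20, 16, 8]
18: 0x14 (blk 5, set 1) → MISS  vc=[9, 20, 16, 8, 13]
19: 0x24 (blk 9, set 1) → VC-HIT  vc=[5, 20, 16, 8, 13]
20: 0x14 (blk 5, set 1) → VC-HIT  vc=[9, 20, 16, 8, 13]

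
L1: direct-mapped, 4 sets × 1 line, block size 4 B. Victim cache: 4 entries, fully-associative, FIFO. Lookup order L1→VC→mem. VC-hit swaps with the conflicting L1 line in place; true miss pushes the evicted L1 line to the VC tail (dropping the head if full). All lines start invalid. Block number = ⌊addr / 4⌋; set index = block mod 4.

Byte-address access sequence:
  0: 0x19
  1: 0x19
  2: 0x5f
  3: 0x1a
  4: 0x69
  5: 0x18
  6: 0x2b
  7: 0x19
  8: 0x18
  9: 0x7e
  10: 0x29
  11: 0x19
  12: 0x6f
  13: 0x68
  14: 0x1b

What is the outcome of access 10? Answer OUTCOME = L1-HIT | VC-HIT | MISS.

OUTCOME = VC-HIT

0: 0x19 (blk 6, set 2) → MISS  vc=[]
1: 0x19 (blk 6, set 2) → L1-HIT  vc=[]
2: 0x5f (blk 23, set 3) → MISS  vc=[]
3: 0x1a (blk 6, set 2) → L1-HIT  vc=[]
4: 0x69 (blk 26, set 2) → MISS  vc=[6]
5: 0x18 (blk 6, set 2) → VC-HIT  vc=[26]
6: 0x2b (blk 10, set 2) → MISS  vc=[26, 6]
7: 0x19 (blk 6, set 2) → VC-HIT  vc=[26, 10]
8: 0x18 (blk 6, set 2) → L1-HIT  vc=[26, 10]
9: 0x7e (blk 31, set 3) → MISS  vc=[26, 10, 23]
10: 0x29 (blk 10, set 2) → VC-HIT  vc=[26, 6, 23]
11: 0x19 (blk 6, set 2) → VC-HIT  vc=[26, 10, 23]
12: 0x6f (blk 27, set 3) → MISS  vc=[26, 10, 23, 31]
13: 0x68 (blk 26, set 2) → VC-HIT  vc=[6, 10, 23, 31]
14: 0x1b (blk 6, set 2) → VC-HIT  vc=[26, 10, 23, 31]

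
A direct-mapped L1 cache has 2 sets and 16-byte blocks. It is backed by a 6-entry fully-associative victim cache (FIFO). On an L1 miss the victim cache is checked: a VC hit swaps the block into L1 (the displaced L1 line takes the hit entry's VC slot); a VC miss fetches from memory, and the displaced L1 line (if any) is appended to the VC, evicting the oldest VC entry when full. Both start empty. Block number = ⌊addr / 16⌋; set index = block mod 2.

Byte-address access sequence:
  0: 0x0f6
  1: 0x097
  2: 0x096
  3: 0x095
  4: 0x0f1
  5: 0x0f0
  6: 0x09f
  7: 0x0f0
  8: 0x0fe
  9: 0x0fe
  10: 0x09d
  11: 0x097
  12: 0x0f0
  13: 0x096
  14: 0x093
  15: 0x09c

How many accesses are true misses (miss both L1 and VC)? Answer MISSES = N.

0: 0xf6 (blk 15, set 1) → MISS  vc=[]
1: 0x97 (blk 9, set 1) → MISS  vc=[15]
2: 0x96 (blk 9, set 1) → L1-HIT  vc=[15]
3: 0x95 (blk 9, set 1) → L1-HIT  vc=[15]
4: 0xf1 (blk 15, set 1) → VC-HIT  vc=[9]
5: 0xf0 (blk 15, set 1) → L1-HIT  vc=[9]
6: 0x9f (blk 9, set 1) → VC-HIT  vc=[15]
7: 0xf0 (blk 15, set 1) → VC-HIT  vc=[9]
8: 0xfe (blk 15, set 1) → L1-HIT  vc=[9]
9: 0xfe (blk 15, set 1) → L1-HIT  vc=[9]
10: 0x9d (blk 9, set 1) → VC-HIT  vc=[15]
11: 0x97 (blk 9, set 1) → L1-HIT  vc=[15]
12: 0xf0 (blk 15, set 1) → VC-HIT  vc=[9]
13: 0x96 (blk 9, set 1) → VC-HIT  vc=[15]
14: 0x93 (blk 9, set 1) → L1-HIT  vc=[15]
15: 0x9c (blk 9, set 1) → L1-HIT  vc=[15]

MISSES = 2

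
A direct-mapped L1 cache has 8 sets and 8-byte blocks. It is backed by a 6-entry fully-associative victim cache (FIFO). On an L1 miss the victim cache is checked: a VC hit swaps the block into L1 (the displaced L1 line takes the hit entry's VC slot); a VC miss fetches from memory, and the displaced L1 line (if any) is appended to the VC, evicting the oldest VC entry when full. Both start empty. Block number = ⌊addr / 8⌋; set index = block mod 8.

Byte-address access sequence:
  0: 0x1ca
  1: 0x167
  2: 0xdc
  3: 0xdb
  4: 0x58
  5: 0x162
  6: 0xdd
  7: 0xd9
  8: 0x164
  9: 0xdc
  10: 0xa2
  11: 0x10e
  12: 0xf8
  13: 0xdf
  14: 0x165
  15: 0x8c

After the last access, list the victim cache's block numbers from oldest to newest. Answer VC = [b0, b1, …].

  [0] addr=0x1ca blk=57 s=1: MISS | VC []
  [1] addr=0x167 blk=44 s=4: MISS | VC []
  [2] addr=0xdc blk=27 s=3: MISS | VC []
  [3] addr=0xdb blk=27 s=3: L1-HIT | VC []
  [4] addr=0x58 blk=11 s=3: MISS | VC [27]
  [5] addr=0x162 blk=44 s=4: L1-HIT | VC [27]
  [6] addr=0xdd blk=27 s=3: VC-HIT | VC [11]
  [7] addr=0xd9 blk=27 s=3: L1-HIT | VC [11]
  [8] addr=0x164 blk=44 s=4: L1-HIT | VC [11]
  [9] addr=0xdc blk=27 s=3: L1-HIT | VC [11]
  [10] addr=0xa2 blk=20 s=4: MISS | VC [11, 44]
  [11] addr=0x10e blk=33 s=1: MISS | VC [11, 44, 57]
  [12] addr=0xf8 blk=31 s=7: MISS | VC [11, 44, 57]
  [13] addr=0xdf blk=27 s=3: L1-HIT | VC [11, 44, 57]
  [14] addr=0x165 blk=44 s=4: VC-HIT | VC [11, 20, 57]
  [15] addr=0x8c blk=17 s=1: MISS | VC [11, 20, 57, 33]

VC = [11, 20, 57, 33]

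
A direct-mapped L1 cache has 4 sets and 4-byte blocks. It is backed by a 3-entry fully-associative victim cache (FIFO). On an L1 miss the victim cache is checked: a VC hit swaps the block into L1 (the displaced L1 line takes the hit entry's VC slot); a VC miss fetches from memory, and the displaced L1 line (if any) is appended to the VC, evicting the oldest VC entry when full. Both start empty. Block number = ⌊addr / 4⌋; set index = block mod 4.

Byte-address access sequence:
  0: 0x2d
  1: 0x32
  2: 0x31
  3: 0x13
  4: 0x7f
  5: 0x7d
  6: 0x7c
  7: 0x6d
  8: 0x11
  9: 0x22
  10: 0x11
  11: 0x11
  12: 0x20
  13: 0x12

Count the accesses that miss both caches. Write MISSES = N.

  [0] addr=0x2d blk=11 s=3: MISS | VC []
  [1] addr=0x32 blk=12 s=0: MISS | VC []
  [2] addr=0x31 blk=12 s=0: L1-HIT | VC []
  [3] addr=0x13 blk=4 s=0: MISS | VC [12]
  [4] addr=0x7f blk=31 s=3: MISS | VC [12, 11]
  [5] addr=0x7d blk=31 s=3: L1-HIT | VC [12, 11]
  [6] addr=0x7c blk=31 s=3: L1-HIT | VC [12, 11]
  [7] addr=0x6d blk=27 s=3: MISS | VC [12, 11, 31]
  [8] addr=0x11 blk=4 s=0: L1-HIT | VC [12, 11, 31]
  [9] addr=0x22 blk=8 s=0: MISS | VC [11, 31, 4]
  [10] addr=0x11 blk=4 s=0: VC-HIT | VC [11, 31, 8]
  [11] addr=0x11 blk=4 s=0: L1-HIT | VC [11, 31, 8]
  [12] addr=0x20 blk=8 s=0: VC-HIT | VC [11, 31, 4]
  [13] addr=0x12 blk=4 s=0: VC-HIT | VC [11, 31, 8]

MISSES = 6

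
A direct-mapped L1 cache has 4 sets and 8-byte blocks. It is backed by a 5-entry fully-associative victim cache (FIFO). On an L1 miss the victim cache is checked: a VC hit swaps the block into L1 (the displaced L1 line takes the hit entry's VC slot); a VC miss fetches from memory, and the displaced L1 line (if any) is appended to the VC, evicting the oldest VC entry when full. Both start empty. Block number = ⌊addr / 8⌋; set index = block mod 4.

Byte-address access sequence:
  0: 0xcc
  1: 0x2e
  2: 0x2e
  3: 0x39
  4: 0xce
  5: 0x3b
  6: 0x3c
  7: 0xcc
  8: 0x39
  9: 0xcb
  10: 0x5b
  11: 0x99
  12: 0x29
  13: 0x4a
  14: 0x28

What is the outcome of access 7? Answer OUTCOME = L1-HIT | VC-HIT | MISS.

0: 0xcc (blk 25, set 1) → MISS  vc=[]
1: 0x2e (blk 5, set 1) → MISS  vc=[25]
2: 0x2e (blk 5, set 1) → L1-HIT  vc=[25]
3: 0x39 (blk 7, set 3) → MISS  vc=[25]
4: 0xce (blk 25, set 1) → VC-HIT  vc=[5]
5: 0x3b (blk 7, set 3) → L1-HIT  vc=[5]
6: 0x3c (blk 7, set 3) → L1-HIT  vc=[5]
7: 0xcc (blk 25, set 1) → L1-HIT  vc=[5]
8: 0x39 (blk 7, set 3) → L1-HIT  vc=[5]
9: 0xcb (blk 25, set 1) → L1-HIT  vc=[5]
10: 0x5b (blk 11, set 3) → MISS  vc=[5, 7]
11: 0x99 (blk 19, set 3) → MISS  vc=[5, 7, 11]
12: 0x29 (blk 5, set 1) → VC-HIT  vc=[25, 7, 11]
13: 0x4a (blk 9, set 1) → MISS  vc=[25, 7, 11, 5]
14: 0x28 (blk 5, set 1) → VC-HIT  vc=[25, 7, 11, 9]

OUTCOME = L1-HIT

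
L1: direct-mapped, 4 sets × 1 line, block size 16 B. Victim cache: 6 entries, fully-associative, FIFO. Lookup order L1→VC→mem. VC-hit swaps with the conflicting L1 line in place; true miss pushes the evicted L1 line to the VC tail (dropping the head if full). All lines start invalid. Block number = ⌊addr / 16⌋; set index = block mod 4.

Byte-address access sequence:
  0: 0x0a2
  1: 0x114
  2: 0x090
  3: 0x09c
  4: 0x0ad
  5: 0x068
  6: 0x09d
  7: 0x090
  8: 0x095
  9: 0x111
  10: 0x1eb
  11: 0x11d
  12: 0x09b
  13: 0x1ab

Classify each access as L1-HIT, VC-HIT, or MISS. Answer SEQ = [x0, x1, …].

0: 0xa2 (blk 10, set 2) → MISS  vc=[]
1: 0x114 (blk 17, set 1) → MISS  vc=[]
2: 0x90 (blk 9, set 1) → MISS  vc=[17]
3: 0x9c (blk 9, set 1) → L1-HIT  vc=[17]
4: 0xad (blk 10, set 2) → L1-HIT  vc=[17]
5: 0x68 (blk 6, set 2) → MISS  vc=[17, 10]
6: 0x9d (blk 9, set 1) → L1-HIT  vc=[17, 10]
7: 0x90 (blk 9, set 1) → L1-HIT  vc=[17, 10]
8: 0x95 (blk 9, set 1) → L1-HIT  vc=[17, 10]
9: 0x111 (blk 17, set 1) → VC-HIT  vc=[9, 10]
10: 0x1eb (blk 30, set 2) → MISS  vc=[9, 10, 6]
11: 0x11d (blk 17, set 1) → L1-HIT  vc=[9, 10, 6]
12: 0x9b (blk 9, set 1) → VC-HIT  vc=[17, 10, 6]
13: 0x1ab (blk 26, set 2) → MISS  vc=[17, 10, 6, 30]

SEQ = [MISS, MISS, MISS, L1-HIT, L1-HIT, MISS, L1-HIT, L1-HIT, L1-HIT, VC-HIT, MISS, L1-HIT, VC-HIT, MISS]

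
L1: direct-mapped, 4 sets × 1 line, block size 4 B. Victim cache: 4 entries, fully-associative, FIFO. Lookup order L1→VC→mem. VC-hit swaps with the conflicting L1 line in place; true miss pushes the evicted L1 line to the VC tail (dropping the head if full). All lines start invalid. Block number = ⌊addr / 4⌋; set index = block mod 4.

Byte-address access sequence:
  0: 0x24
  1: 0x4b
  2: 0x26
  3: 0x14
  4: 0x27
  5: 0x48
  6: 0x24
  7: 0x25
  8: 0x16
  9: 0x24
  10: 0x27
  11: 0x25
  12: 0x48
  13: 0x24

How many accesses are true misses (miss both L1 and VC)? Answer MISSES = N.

MISSES = 3

0: 0x24 (blk 9, set 1) → MISS  vc=[]
1: 0x4b (blk 18, set 2) → MISS  vc=[]
2: 0x26 (blk 9, set 1) → L1-HIT  vc=[]
3: 0x14 (blk 5, set 1) → MISS  vc=[9]
4: 0x27 (blk 9, set 1) → VC-HIT  vc=[5]
5: 0x48 (blk 18, set 2) → L1-HIT  vc=[5]
6: 0x24 (blk 9, set 1) → L1-HIT  vc=[5]
7: 0x25 (blk 9, set 1) → L1-HIT  vc=[5]
8: 0x16 (blk 5, set 1) → VC-HIT  vc=[9]
9: 0x24 (blk 9, set 1) → VC-HIT  vc=[5]
10: 0x27 (blk 9, set 1) → L1-HIT  vc=[5]
11: 0x25 (blk 9, set 1) → L1-HIT  vc=[5]
12: 0x48 (blk 18, set 2) → L1-HIT  vc=[5]
13: 0x24 (blk 9, set 1) → L1-HIT  vc=[5]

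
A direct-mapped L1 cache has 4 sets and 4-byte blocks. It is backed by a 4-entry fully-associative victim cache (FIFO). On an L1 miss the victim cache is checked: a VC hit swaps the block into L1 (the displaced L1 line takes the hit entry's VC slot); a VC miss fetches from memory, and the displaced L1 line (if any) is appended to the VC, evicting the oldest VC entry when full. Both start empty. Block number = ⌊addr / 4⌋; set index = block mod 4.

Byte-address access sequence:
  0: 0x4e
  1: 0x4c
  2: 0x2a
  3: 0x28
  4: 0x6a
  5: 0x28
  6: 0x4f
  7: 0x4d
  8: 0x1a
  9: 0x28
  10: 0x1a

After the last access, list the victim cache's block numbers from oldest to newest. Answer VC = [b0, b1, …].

#0 0x4e→b19/s3 MISS; vc=[]
#1 0x4c→b19/s3 L1-HIT; vc=[]
#2 0x2a→b10/s2 MISS; vc=[]
#3 0x28→b10/s2 L1-HIT; vc=[]
#4 0x6a→b26/s2 MISS; vc=[10]
#5 0x28→b10/s2 VC-HIT; vc=[26]
#6 0x4f→b19/s3 L1-HIT; vc=[26]
#7 0x4d→b19/s3 L1-HIT; vc=[26]
#8 0x1a→b6/s2 MISS; vc=[26,10]
#9 0x28→b10/s2 VC-HIT; vc=[26,6]
#10 0x1a→b6/s2 VC-HIT; vc=[26,10]

VC = [26, 10]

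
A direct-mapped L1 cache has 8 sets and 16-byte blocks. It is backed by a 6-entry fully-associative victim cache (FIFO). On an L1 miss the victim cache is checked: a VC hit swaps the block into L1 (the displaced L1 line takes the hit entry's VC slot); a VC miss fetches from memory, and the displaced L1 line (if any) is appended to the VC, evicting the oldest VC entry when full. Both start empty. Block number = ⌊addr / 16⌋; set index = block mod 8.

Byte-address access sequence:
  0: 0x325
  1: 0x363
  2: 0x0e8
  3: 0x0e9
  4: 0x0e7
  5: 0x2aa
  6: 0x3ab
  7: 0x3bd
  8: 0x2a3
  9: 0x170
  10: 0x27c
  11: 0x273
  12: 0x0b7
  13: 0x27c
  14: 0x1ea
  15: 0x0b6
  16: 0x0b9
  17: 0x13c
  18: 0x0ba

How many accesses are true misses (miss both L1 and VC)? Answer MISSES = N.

MISSES = 11

#0 0x325→b50/s2 MISS; vc=[]
#1 0x363→b54/s6 MISS; vc=[]
#2 0xe8→b14/s6 MISS; vc=[54]
#3 0xe9→b14/s6 L1-HIT; vc=[54]
#4 0xe7→b14/s6 L1-HIT; vc=[54]
#5 0x2aa→b42/s2 MISS; vc=[54,50]
#6 0x3ab→b58/s2 MISS; vc=[54,50,42]
#7 0x3bd→b59/s3 MISS; vc=[54,50,42]
#8 0x2a3→b42/s2 VC-HIT; vc=[54,50,58]
#9 0x170→b23/s7 MISS; vc=[54,50,58]
#10 0x27c→b39/s7 MISS; vc=[54,50,58,23]
#11 0x273→b39/s7 L1-HIT; vc=[54,50,58,23]
#12 0xb7→b11/s3 MISS; vc=[54,50,58,23,59]
#13 0x27c→b39/s7 L1-HIT; vc=[54,50,58,23,59]
#14 0x1ea→b30/s6 MISS; vc=[54,50,58,23,59,14]
#15 0xb6→b11/s3 L1-HIT; vc=[54,50,58,23,59,14]
#16 0xb9→b11/s3 L1-HIT; vc=[54,50,58,23,59,14]
#17 0x13c→b19/s3 MISS; vc=[50,58,23,59,14,11]
#18 0xba→b11/s3 VC-HIT; vc=[50,58,23,59,14,19]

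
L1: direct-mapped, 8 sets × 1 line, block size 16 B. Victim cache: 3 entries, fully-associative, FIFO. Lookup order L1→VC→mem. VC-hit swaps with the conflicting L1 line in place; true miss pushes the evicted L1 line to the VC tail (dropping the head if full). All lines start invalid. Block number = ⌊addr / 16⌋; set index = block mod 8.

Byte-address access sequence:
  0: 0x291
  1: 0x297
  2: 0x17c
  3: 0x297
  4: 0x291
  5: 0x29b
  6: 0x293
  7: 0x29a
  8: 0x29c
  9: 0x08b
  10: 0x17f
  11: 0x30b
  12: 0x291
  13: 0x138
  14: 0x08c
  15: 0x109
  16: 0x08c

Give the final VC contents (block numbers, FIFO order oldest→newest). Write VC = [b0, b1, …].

VC = [48, 16]

  [0] addr=0x291 blk=41 s=1: MISS | VC []
  [1] addr=0x297 blk=41 s=1: L1-HIT | VC []
  [2] addr=0x17c blk=23 s=7: MISS | VC []
  [3] addr=0x297 blk=41 s=1: L1-HIT | VC []
  [4] addr=0x291 blk=41 s=1: L1-HIT | VC []
  [5] addr=0x29b blk=41 s=1: L1-HIT | VC []
  [6] addr=0x293 blk=41 s=1: L1-HIT | VC []
  [7] addr=0x29a blk=41 s=1: L1-HIT | VC []
  [8] addr=0x29c blk=41 s=1: L1-HIT | VC []
  [9] addr=0x8b blk=8 s=0: MISS | VC []
  [10] addr=0x17f blk=23 s=7: L1-HIT | VC []
  [11] addr=0x30b blk=48 s=0: MISS | VC [8]
  [12] addr=0x291 blk=41 s=1: L1-HIT | VC [8]
  [13] addr=0x138 blk=19 s=3: MISS | VC [8]
  [14] addr=0x8c blk=8 s=0: VC-HIT | VC [48]
  [15] addr=0x109 blk=16 s=0: MISS | VC [48, 8]
  [16] addr=0x8c blk=8 s=0: VC-HIT | VC [48, 16]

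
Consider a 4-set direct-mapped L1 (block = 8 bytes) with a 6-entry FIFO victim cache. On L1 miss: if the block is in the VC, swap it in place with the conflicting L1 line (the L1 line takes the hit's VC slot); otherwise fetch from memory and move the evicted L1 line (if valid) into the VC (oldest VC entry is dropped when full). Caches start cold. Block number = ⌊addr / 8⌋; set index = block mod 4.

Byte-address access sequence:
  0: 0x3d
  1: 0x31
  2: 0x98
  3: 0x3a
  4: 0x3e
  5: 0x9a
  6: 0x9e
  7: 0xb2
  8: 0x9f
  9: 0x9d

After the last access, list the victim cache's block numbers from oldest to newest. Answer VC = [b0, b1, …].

VC = [7, 6]

  [0] addr=0x3d blk=7 s=3: MISS | VC []
  [1] addr=0x31 blk=6 s=2: MISS | VC []
  [2] addr=0x98 blk=19 s=3: MISS | VC [7]
  [3] addr=0x3a blk=7 s=3: VC-HIT | VC [19]
  [4] addr=0x3e blk=7 s=3: L1-HIT | VC [19]
  [5] addr=0x9a blk=19 s=3: VC-HIT | VC [7]
  [6] addr=0x9e blk=19 s=3: L1-HIT | VC [7]
  [7] addr=0xb2 blk=22 s=2: MISS | VC [7, 6]
  [8] addr=0x9f blk=19 s=3: L1-HIT | VC [7, 6]
  [9] addr=0x9d blk=19 s=3: L1-HIT | VC [7, 6]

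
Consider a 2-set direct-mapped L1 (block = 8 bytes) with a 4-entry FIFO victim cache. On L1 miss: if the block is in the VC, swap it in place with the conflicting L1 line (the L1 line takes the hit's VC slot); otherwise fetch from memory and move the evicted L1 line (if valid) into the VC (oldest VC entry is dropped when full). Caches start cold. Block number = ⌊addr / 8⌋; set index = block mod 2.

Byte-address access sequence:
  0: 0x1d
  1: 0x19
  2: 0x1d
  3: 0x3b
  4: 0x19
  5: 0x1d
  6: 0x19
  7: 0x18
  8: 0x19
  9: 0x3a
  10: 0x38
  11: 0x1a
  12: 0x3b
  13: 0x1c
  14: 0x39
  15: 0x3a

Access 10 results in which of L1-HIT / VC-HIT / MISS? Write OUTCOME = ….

#0 0x1d→b3/s1 MISS; vc=[]
#1 0x19→b3/s1 L1-HIT; vc=[]
#2 0x1d→b3/s1 L1-HIT; vc=[]
#3 0x3b→b7/s1 MISS; vc=[3]
#4 0x19→b3/s1 VC-HIT; vc=[7]
#5 0x1d→b3/s1 L1-HIT; vc=[7]
#6 0x19→b3/s1 L1-HIT; vc=[7]
#7 0x18→b3/s1 L1-HIT; vc=[7]
#8 0x19→b3/s1 L1-HIT; vc=[7]
#9 0x3a→b7/s1 VC-HIT; vc=[3]
#10 0x38→b7/s1 L1-HIT; vc=[3]
#11 0x1a→b3/s1 VC-HIT; vc=[7]
#12 0x3b→b7/s1 VC-HIT; vc=[3]
#13 0x1c→b3/s1 VC-HIT; vc=[7]
#14 0x39→b7/s1 VC-HIT; vc=[3]
#15 0x3a→b7/s1 L1-HIT; vc=[3]

OUTCOME = L1-HIT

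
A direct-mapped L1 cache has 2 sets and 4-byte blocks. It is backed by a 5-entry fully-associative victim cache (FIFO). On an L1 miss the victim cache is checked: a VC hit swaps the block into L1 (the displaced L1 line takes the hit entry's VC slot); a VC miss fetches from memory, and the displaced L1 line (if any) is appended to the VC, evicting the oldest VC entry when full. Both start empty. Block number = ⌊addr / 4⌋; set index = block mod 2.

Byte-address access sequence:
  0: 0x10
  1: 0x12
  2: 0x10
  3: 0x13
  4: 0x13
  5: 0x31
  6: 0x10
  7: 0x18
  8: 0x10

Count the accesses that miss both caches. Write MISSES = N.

MISSES = 3

0: 0x10 (blk 4, set 0) → MISS  vc=[]
1: 0x12 (blk 4, set 0) → L1-HIT  vc=[]
2: 0x10 (blk 4, set 0) → L1-HIT  vc=[]
3: 0x13 (blk 4, set 0) → L1-HIT  vc=[]
4: 0x13 (blk 4, set 0) → L1-HIT  vc=[]
5: 0x31 (blk 12, set 0) → MISS  vc=[4]
6: 0x10 (blk 4, set 0) → VC-HIT  vc=[12]
7: 0x18 (blk 6, set 0) → MISS  vc=[12, 4]
8: 0x10 (blk 4, set 0) → VC-HIT  vc=[12, 6]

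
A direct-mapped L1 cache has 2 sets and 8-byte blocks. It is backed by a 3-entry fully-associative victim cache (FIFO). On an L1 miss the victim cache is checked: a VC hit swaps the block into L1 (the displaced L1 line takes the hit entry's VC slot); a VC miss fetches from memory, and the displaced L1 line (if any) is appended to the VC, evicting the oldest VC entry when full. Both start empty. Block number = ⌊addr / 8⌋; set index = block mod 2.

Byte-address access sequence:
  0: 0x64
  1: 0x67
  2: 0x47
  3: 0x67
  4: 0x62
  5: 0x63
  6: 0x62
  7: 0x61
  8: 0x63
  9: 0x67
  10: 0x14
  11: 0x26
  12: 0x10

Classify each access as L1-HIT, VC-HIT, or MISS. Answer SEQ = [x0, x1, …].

SEQ = [MISS, L1-HIT, MISS, VC-HIT, L1-HIT, L1-HIT, L1-HIT, L1-HIT, L1-HIT, L1-HIT, MISS, MISS, VC-HIT]

  [0] addr=0x64 blk=12 s=0: MISS | VC []
  [1] addr=0x67 blk=12 s=0: L1-HIT | VC []
  [2] addr=0x47 blk=8 s=0: MISS | VC [12]
  [3] addr=0x67 blk=12 s=0: VC-HIT | VC [8]
  [4] addr=0x62 blk=12 s=0: L1-HIT | VC [8]
  [5] addr=0x63 blk=12 s=0: L1-HIT | VC [8]
  [6] addr=0x62 blk=12 s=0: L1-HIT | VC [8]
  [7] addr=0x61 blk=12 s=0: L1-HIT | VC [8]
  [8] addr=0x63 blk=12 s=0: L1-HIT | VC [8]
  [9] addr=0x67 blk=12 s=0: L1-HIT | VC [8]
  [10] addr=0x14 blk=2 s=0: MISS | VC [8, 12]
  [11] addr=0x26 blk=4 s=0: MISS | VC [8, 12, 2]
  [12] addr=0x10 blk=2 s=0: VC-HIT | VC [8, 12, 4]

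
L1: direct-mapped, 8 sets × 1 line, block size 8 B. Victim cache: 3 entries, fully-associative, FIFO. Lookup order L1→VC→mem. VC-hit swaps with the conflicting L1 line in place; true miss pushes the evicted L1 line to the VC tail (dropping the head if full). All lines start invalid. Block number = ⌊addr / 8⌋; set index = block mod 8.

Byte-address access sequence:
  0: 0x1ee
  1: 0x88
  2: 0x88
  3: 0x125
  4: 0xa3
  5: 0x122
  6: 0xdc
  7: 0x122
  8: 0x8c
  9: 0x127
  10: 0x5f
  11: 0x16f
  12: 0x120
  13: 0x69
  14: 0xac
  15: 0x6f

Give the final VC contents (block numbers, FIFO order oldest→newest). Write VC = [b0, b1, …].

0: 0x1ee (blk 61, set 5) → MISS  vc=[]
1: 0x88 (blk 17, set 1) → MISS  vc=[]
2: 0x88 (blk 17, set 1) → L1-HIT  vc=[]
3: 0x125 (blk 36, set 4) → MISS  vc=[]
4: 0xa3 (blk 20, set 4) → MISS  vc=[36]
5: 0x122 (blk 36, set 4) → VC-HIT  vc=[20]
6: 0xdc (blk 27, set 3) → MISS  vc=[20]
7: 0x122 (blk 36, set 4) → L1-HIT  vc=[20]
8: 0x8c (blk 17, set 1) → L1-HIT  vc=[20]
9: 0x127 (blk 36, set 4) → L1-HIT  vc=[20]
10: 0x5f (blk 11, set 3) → MISS  vc=[20, 27]
11: 0x16f (blk 45, set 5) → MISS  vc=[20, 27, 61]
12: 0x120 (blk 36, set 4) → L1-HIT  vc=[20, 27, 61]
13: 0x69 (blk 13, set 5) → MISS  vc=[27, 61, 45]
14: 0xac (blk 21, set 5) → MISS  vc=[61, 45, 13]
15: 0x6f (blk 13, set 5) → VC-HIT  vc=[61, 45, 21]

VC = [61, 45, 21]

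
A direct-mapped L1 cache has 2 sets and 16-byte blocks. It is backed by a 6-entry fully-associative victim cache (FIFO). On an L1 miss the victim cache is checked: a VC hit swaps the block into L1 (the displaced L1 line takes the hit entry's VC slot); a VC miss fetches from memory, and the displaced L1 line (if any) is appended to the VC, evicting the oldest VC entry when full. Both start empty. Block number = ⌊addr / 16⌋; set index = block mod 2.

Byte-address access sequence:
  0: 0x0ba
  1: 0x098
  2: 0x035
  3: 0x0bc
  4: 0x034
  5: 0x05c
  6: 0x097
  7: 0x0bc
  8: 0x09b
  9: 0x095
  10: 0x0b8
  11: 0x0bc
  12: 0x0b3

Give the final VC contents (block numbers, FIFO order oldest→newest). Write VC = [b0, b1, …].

VC = [9, 5, 3]

  [0] addr=0xba blk=11 s=1: MISS | VC []
  [1] addr=0x98 blk=9 s=1: MISS | VC [11]
  [2] addr=0x35 blk=3 s=1: MISS | VC [11, 9]
  [3] addr=0xbc blk=11 s=1: VC-HIT | VC [3, 9]
  [4] addr=0x34 blk=3 s=1: VC-HIT | VC [11, 9]
  [5] addr=0x5c blk=5 s=1: MISS | VC [11, 9, 3]
  [6] addr=0x97 blk=9 s=1: VC-HIT | VC [11, 5, 3]
  [7] addr=0xbc blk=11 s=1: VC-HIT | VC [9, 5, 3]
  [8] addr=0x9b blk=9 s=1: VC-HIT | VC [11, 5, 3]
  [9] addr=0x95 blk=9 s=1: L1-HIT | VC [11, 5, 3]
  [10] addr=0xb8 blk=11 s=1: VC-HIT | VC [9, 5, 3]
  [11] addr=0xbc blk=11 s=1: L1-HIT | VC [9, 5, 3]
  [12] addr=0xb3 blk=11 s=1: L1-HIT | VC [9, 5, 3]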